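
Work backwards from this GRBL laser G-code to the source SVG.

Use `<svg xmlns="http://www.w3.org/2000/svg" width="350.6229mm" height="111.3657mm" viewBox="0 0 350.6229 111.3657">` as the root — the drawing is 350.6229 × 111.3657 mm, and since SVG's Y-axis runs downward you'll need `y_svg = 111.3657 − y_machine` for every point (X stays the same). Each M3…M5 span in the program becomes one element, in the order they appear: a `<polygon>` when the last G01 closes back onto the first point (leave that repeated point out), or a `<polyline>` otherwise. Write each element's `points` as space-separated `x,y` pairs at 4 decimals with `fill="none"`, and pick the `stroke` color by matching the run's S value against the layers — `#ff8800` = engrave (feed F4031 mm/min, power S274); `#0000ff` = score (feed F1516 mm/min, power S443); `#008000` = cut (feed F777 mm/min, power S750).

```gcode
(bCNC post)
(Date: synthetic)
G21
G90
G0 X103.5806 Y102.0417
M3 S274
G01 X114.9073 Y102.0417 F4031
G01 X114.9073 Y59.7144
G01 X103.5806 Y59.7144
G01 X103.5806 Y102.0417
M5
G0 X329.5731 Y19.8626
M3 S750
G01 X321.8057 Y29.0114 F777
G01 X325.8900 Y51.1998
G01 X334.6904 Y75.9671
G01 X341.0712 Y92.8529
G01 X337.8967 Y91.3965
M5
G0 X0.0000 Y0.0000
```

<svg xmlns="http://www.w3.org/2000/svg" width="350.6229mm" height="111.3657mm" viewBox="0 0 350.6229 111.3657">
  <polygon points="103.5806,9.3240 114.9073,9.3240 114.9073,51.6513 103.5806,51.6513" fill="none" stroke="#ff8800"/>
  <polyline points="329.5731,91.5031 321.8057,82.3543 325.8900,60.1659 334.6904,35.3986 341.0712,18.5128 337.8967,19.9692" fill="none" stroke="#008000"/>
</svg>

Each laser-on run becomes one SVG element. Flip Y back into SVG space with y_svg = 111.3657 − y_machine.

Run 1: S274 ⇒ engrave layer `#ff8800`. The run returns to its start, so emit a `<polygon>` with points (Y-flipped): 103.5806,9.3240 114.9073,9.3240 114.9073,51.6513 103.5806,51.6513.

Run 2: power S750 maps to stroke `#008000` (cut). The run is open, so emit a `<polyline>` with points (Y-flipped): 329.5731,91.5031 321.8057,82.3543 325.8900,60.1659 334.6904,35.3986 341.0712,18.5128 337.8967,19.9692.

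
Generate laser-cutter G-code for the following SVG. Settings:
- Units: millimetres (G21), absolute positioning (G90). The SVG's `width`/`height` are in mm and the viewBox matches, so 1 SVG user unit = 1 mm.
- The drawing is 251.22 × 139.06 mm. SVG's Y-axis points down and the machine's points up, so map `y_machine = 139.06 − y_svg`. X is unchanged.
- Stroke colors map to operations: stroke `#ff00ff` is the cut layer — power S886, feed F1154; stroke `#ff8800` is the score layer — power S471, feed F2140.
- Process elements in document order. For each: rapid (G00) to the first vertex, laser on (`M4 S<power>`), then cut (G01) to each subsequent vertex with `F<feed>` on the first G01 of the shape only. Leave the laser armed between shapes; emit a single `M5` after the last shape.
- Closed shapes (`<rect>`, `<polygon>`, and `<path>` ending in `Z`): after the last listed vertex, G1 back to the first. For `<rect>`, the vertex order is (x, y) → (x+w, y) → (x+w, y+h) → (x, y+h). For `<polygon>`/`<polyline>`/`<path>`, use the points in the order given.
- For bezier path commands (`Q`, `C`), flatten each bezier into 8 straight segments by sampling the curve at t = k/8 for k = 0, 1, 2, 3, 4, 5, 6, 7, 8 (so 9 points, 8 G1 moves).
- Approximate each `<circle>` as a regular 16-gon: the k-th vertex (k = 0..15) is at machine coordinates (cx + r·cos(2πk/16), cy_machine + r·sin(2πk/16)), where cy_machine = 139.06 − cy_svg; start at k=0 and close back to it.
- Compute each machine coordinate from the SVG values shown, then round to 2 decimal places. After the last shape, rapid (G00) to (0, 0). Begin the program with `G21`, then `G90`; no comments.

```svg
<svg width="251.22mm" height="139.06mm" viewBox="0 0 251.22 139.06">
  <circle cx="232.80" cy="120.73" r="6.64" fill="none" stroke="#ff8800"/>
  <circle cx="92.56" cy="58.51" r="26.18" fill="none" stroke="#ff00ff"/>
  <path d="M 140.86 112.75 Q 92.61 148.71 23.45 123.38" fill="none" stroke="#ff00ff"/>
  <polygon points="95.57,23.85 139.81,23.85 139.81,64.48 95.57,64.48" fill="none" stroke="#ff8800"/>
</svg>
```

G21
G90
G00 X239.44 Y18.33
M4 S471
G01 X238.93 Y20.87 F2140
G01 X237.50 Y23.03
G01 X235.34 Y24.46
G01 X232.80 Y24.97
G01 X230.26 Y24.46
G01 X228.10 Y23.03
G01 X226.67 Y20.87
G01 X226.16 Y18.33
G01 X226.67 Y15.79
G01 X228.10 Y13.63
G01 X230.26 Y12.20
G01 X232.80 Y11.69
G01 X235.34 Y12.20
G01 X237.50 Y13.63
G01 X238.93 Y15.79
G01 X239.44 Y18.33
G00 X118.74 Y80.55
M4 S886
G01 X116.75 Y90.57 F1154
G01 X111.07 Y99.06
G01 X102.58 Y104.74
G01 X92.56 Y106.73
G01 X82.54 Y104.74
G01 X74.05 Y99.06
G01 X68.37 Y90.57
G01 X66.38 Y80.55
G01 X68.37 Y70.53
G01 X74.05 Y62.04
G01 X82.54 Y56.36
G01 X92.56 Y54.37
G01 X102.58 Y56.36
G01 X111.07 Y62.04
G01 X116.75 Y70.53
G01 X118.74 Y80.55
G00 X140.86 Y26.31
M4 S886
G01 X128.47 Y18.28 F1154
G01 X115.43 Y12.16
G01 X101.73 Y7.96
G01 X87.38 Y5.67
G01 X72.38 Y5.30
G01 X56.72 Y6.85
G01 X40.41 Y10.31
G01 X23.45 Y15.68
G00 X95.57 Y115.21
M4 S471
G01 X139.81 Y115.21 F2140
G01 X139.81 Y74.58
G01 X95.57 Y74.58
G01 X95.57 Y115.21
M5
G00 X0.00 Y0.00

Since the viewBox matches the mm dimensions, user units are millimetres directly. The only transform is the Y-flip y_m = 139.06 − y_svg.

Shape 1 is a circle drawn with `<circle>`. Its stroke #ff8800 means score at S471, F2140. After flipping Y the toolpath is (239.44,18.33) → (238.93,20.87) → (237.50,23.03) → (235.34,24.46) → (232.80,24.97) → (230.26,24.46) → (228.10,23.03) → (226.67,20.87) → (226.16,18.33) → (226.67,15.79) → (228.10,13.63) → (230.26,12.20) → (232.80,11.69) → (235.34,12.20) → (237.50,13.63) → (238.93,15.79) → (239.44,18.33), returning to the start.

Shape 2 is a circle drawn with `<circle>`. Its stroke #ff00ff means cut at S886, F1154. After flipping Y the toolpath is (118.74,80.55) → (116.75,90.57) → (111.07,99.06) → (102.58,104.74) → (92.56,106.73) → (82.54,104.74) → (74.05,99.06) → (68.37,90.57) → (66.38,80.55) → (68.37,70.53) → (74.05,62.04) → (82.54,56.36) → (92.56,54.37) → (102.58,56.36) → (111.07,62.04) → (116.75,70.53) → (118.74,80.55), returning to the start.

Shape 3 is a quadratic bezier drawn with `<path>`. Its stroke #ff00ff means cut at S886, F1154. After flipping Y the toolpath is (140.86,26.31) → (128.47,18.28) → (115.43,12.16) → (101.73,7.96) → (87.38,5.67) → (72.38,5.30) → (56.72,6.85) → (40.41,10.31) → (23.45,15.68).

Shape 4 is a rectangle drawn with `<polygon>`. Its stroke #ff8800 means score at S471, F2140. After flipping Y the toolpath is (95.57,115.21) → (139.81,115.21) → (139.81,74.58) → (95.57,74.58) → (95.57,115.21), returning to the start.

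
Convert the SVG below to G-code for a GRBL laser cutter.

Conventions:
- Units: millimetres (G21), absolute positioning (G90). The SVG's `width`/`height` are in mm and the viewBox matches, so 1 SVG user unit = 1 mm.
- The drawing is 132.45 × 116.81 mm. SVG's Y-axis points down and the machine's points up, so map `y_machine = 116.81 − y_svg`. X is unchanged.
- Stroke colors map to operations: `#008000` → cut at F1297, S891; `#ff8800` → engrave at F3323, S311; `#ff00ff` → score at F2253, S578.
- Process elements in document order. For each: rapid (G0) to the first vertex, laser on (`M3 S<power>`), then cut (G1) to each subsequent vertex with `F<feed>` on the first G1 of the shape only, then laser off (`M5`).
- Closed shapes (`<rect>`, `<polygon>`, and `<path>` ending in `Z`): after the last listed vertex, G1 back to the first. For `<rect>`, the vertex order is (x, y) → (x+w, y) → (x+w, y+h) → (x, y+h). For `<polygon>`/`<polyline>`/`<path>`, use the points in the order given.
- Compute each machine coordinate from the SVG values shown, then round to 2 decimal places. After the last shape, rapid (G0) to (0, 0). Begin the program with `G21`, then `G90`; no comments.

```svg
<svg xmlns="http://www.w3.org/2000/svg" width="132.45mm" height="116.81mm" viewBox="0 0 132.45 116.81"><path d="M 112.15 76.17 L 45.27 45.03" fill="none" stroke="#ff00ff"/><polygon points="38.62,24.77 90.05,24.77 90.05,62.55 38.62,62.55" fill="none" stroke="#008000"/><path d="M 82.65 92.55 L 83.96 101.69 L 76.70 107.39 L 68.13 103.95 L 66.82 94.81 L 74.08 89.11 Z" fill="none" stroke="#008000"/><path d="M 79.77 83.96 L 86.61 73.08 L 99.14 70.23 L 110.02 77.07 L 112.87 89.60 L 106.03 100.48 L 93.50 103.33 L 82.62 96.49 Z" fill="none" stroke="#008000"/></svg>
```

1 u = 1 mm; y_m = 116.81 − y.

[1] `<path>` line segment, #ff00ff→score S578 F2253: (112.15,40.64) → (45.27,71.78)

[2] `<polygon>` rectangle, #008000→cut S891 F1297: (38.62,92.04) → (90.05,92.04) → (90.05,54.26) → (38.62,54.26) → (38.62,92.04) (closed)

[3] `<path>` regular polygon, #008000→cut S891 F1297: (82.65,24.26) → (83.96,15.12) → (76.70,9.42) → (68.13,12.86) → (66.82,22.00) → (74.08,27.70) → (82.65,24.26) (closed)

[4] `<path>` regular polygon, #008000→cut S891 F1297: (79.77,32.85) → (86.61,43.73) → (99.14,46.58) → (110.02,39.74) → (112.87,27.21) → (106.03,16.33) → (93.50,13.48) → (82.62,20.32) → (79.77,32.85) (closed)

G21
G90
G0 X112.15 Y40.64
M3 S578
G1 X45.27 Y71.78 F2253
M5
G0 X38.62 Y92.04
M3 S891
G1 X90.05 Y92.04 F1297
G1 X90.05 Y54.26
G1 X38.62 Y54.26
G1 X38.62 Y92.04
M5
G0 X82.65 Y24.26
M3 S891
G1 X83.96 Y15.12 F1297
G1 X76.70 Y9.42
G1 X68.13 Y12.86
G1 X66.82 Y22.00
G1 X74.08 Y27.70
G1 X82.65 Y24.26
M5
G0 X79.77 Y32.85
M3 S891
G1 X86.61 Y43.73 F1297
G1 X99.14 Y46.58
G1 X110.02 Y39.74
G1 X112.87 Y27.21
G1 X106.03 Y16.33
G1 X93.50 Y13.48
G1 X82.62 Y20.32
G1 X79.77 Y32.85
M5
G0 X0.00 Y0.00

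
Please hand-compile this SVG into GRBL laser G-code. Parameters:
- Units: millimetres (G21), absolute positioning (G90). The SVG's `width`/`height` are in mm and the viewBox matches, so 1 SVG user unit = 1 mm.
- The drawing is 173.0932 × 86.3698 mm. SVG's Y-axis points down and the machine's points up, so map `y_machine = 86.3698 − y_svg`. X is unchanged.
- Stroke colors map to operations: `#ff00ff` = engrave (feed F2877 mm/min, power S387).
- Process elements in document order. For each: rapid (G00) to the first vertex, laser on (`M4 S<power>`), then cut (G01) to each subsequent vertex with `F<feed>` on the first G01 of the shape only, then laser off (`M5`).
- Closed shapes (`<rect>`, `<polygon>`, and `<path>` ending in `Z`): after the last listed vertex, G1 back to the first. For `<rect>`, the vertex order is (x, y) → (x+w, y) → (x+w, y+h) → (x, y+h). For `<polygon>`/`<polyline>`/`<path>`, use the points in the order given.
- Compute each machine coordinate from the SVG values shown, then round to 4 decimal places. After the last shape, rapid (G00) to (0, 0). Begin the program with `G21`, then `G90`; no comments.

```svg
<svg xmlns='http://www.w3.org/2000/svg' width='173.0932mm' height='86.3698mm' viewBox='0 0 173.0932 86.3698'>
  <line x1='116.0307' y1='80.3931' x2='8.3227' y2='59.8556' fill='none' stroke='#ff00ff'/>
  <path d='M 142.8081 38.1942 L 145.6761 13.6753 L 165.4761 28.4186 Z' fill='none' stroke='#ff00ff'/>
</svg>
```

G21
G90
G00 X116.0307 Y5.9767
M4 S387
G01 X8.3227 Y26.5142 F2877
M5
G00 X142.8081 Y48.1756
M4 S387
G01 X145.6761 Y72.6945 F2877
G01 X165.4761 Y57.9512
G01 X142.8081 Y48.1756
M5
G00 X0.0000 Y0.0000

1 u = 1 mm; y_m = 86.3698 − y.

[1] `<line>` line segment, #ff00ff→engrave S387 F2877: (116.0307,5.9767) → (8.3227,26.5142)

[2] `<path>` regular polygon, #ff00ff→engrave S387 F2877: (142.8081,48.1756) → (145.6761,72.6945) → (165.4761,57.9512) → (142.8081,48.1756) (closed)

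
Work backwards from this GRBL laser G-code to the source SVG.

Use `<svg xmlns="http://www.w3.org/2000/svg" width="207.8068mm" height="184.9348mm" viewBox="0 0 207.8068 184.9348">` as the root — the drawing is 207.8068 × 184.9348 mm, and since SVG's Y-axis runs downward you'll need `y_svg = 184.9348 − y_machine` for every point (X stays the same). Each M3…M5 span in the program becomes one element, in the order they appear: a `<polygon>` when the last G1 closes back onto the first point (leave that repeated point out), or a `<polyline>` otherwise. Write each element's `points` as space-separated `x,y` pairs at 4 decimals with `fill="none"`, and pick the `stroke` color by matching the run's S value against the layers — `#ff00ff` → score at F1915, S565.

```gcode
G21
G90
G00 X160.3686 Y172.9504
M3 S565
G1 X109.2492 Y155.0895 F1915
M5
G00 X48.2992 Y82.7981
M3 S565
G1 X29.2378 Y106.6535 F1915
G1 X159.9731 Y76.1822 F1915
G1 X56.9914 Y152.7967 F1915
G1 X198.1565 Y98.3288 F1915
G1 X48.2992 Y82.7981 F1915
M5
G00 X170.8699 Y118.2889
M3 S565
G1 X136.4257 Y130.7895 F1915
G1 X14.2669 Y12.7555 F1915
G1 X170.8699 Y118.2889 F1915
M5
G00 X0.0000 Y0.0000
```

<svg xmlns="http://www.w3.org/2000/svg" width="207.8068mm" height="184.9348mm" viewBox="0 0 207.8068 184.9348">
  <polyline points="160.3686,11.9844 109.2492,29.8453" fill="none" stroke="#ff00ff"/>
  <polygon points="48.2992,102.1367 29.2378,78.2813 159.9731,108.7526 56.9914,32.1381 198.1565,86.6060" fill="none" stroke="#ff00ff"/>
  <polygon points="170.8699,66.6459 136.4257,54.1453 14.2669,172.1793" fill="none" stroke="#ff00ff"/>
</svg>

Each laser-on run becomes one SVG element. Flip Y back into SVG space with y_svg = 184.9348 − y_machine. Every run uses S565, so all elements get stroke `#ff00ff` (score).

Run 1: The run is open, so emit a `<polyline>` with points (Y-flipped): 160.3686,11.9844 109.2492,29.8453.

Run 2: The run returns to its start, so emit a `<polygon>` with points (Y-flipped): 48.2992,102.1367 29.2378,78.2813 159.9731,108.7526 56.9914,32.1381 198.1565,86.6060.

Run 3: The run returns to its start, so emit a `<polygon>` with points (Y-flipped): 170.8699,66.6459 136.4257,54.1453 14.2669,172.1793.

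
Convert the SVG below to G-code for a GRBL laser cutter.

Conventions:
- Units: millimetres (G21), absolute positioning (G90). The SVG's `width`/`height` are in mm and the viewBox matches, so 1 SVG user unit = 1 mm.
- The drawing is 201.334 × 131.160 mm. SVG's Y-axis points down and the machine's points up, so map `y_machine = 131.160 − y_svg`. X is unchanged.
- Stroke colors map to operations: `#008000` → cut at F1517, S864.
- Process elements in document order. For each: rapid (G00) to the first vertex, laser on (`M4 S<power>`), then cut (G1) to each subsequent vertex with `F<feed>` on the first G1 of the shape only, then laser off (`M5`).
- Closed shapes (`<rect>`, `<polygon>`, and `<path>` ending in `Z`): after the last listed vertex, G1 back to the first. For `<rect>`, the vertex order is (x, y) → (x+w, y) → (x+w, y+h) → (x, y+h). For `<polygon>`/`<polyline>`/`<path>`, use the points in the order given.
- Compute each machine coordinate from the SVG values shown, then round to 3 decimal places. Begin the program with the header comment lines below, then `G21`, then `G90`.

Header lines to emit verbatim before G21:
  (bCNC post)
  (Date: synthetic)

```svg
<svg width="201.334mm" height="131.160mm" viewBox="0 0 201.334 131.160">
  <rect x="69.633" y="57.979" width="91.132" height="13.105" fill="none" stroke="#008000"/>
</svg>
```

(bCNC post)
(Date: synthetic)
G21
G90
G00 X69.633 Y73.181
M4 S864
G1 X160.765 Y73.181 F1517
G1 X160.765 Y60.076
G1 X69.633 Y60.076
G1 X69.633 Y73.181
M5

1 u = 1 mm; y_m = 131.160 − y.

[1] `<rect>` rectangle, #008000→cut S864 F1517: (69.633,73.181) → (160.765,73.181) → (160.765,60.076) → (69.633,60.076) → (69.633,73.181) (closed)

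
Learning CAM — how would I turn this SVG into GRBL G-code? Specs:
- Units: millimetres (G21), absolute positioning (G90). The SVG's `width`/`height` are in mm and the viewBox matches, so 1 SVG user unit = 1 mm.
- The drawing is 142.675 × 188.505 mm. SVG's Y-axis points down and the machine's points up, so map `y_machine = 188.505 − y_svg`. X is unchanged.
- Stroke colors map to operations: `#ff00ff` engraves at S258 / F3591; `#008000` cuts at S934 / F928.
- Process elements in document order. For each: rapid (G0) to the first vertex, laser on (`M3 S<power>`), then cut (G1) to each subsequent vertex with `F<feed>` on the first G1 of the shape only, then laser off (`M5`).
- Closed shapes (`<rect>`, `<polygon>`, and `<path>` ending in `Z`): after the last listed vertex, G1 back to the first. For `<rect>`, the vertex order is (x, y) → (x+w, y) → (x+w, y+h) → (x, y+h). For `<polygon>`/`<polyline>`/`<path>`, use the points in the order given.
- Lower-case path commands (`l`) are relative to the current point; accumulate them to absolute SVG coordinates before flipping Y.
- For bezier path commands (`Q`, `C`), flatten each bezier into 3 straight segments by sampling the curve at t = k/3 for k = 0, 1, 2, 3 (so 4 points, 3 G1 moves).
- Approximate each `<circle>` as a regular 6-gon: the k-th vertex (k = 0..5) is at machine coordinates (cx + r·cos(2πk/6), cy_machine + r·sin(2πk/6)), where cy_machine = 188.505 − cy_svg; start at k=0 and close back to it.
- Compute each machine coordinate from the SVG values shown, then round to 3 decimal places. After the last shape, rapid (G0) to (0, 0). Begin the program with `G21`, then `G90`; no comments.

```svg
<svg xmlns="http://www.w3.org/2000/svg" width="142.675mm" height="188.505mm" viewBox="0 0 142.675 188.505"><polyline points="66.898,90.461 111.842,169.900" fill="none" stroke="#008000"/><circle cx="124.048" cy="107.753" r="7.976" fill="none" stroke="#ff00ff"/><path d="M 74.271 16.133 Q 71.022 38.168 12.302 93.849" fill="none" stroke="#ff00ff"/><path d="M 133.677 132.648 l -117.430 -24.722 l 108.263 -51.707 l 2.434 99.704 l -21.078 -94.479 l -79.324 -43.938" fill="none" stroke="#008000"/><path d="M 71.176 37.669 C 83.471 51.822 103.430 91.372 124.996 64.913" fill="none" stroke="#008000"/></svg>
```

1 u = 1 mm; y_m = 188.505 − y.

[1] `<polyline>` line segment, #008000→cut S934 F928: (66.898,98.044) → (111.842,18.605)

[2] `<circle>` circle, #ff00ff→engrave S258 F3591: (132.024,80.752) → (128.036,87.659) → (120.060,87.659) → (116.072,80.752) → (120.060,73.845) → (128.036,73.845) → (132.024,80.752) (closed)

[3] `<path>` quadratic bezier, #ff00ff→engrave S258 F3591: (74.271,172.372) → (65.942,153.944) → (45.285,128.038) → (12.302,94.656)

[4] `<path>` open polyline, #008000→cut S934 F928: (133.677,55.857) → (16.247,80.579) → (124.510,132.286) → (126.944,32.582) → (105.866,127.061) → (26.542,170.999)

[5] `<path>` cubic bezier, #008000→cut S934 F928: (71.176,150.836) → (85.801,131.603) → (104.190,115.751) → (124.996,123.592)

G21
G90
G0 X66.898 Y98.044
M3 S934
G1 X111.842 Y18.605 F928
M5
G0 X132.024 Y80.752
M3 S258
G1 X128.036 Y87.659 F3591
G1 X120.060 Y87.659
G1 X116.072 Y80.752
G1 X120.060 Y73.845
G1 X128.036 Y73.845
G1 X132.024 Y80.752
M5
G0 X74.271 Y172.372
M3 S258
G1 X65.942 Y153.944 F3591
G1 X45.285 Y128.038
G1 X12.302 Y94.656
M5
G0 X133.677 Y55.857
M3 S934
G1 X16.247 Y80.579 F928
G1 X124.510 Y132.286
G1 X126.944 Y32.582
G1 X105.866 Y127.061
G1 X26.542 Y170.999
M5
G0 X71.176 Y150.836
M3 S934
G1 X85.801 Y131.603 F928
G1 X104.190 Y115.751
G1 X124.996 Y123.592
M5
G0 X0.000 Y0.000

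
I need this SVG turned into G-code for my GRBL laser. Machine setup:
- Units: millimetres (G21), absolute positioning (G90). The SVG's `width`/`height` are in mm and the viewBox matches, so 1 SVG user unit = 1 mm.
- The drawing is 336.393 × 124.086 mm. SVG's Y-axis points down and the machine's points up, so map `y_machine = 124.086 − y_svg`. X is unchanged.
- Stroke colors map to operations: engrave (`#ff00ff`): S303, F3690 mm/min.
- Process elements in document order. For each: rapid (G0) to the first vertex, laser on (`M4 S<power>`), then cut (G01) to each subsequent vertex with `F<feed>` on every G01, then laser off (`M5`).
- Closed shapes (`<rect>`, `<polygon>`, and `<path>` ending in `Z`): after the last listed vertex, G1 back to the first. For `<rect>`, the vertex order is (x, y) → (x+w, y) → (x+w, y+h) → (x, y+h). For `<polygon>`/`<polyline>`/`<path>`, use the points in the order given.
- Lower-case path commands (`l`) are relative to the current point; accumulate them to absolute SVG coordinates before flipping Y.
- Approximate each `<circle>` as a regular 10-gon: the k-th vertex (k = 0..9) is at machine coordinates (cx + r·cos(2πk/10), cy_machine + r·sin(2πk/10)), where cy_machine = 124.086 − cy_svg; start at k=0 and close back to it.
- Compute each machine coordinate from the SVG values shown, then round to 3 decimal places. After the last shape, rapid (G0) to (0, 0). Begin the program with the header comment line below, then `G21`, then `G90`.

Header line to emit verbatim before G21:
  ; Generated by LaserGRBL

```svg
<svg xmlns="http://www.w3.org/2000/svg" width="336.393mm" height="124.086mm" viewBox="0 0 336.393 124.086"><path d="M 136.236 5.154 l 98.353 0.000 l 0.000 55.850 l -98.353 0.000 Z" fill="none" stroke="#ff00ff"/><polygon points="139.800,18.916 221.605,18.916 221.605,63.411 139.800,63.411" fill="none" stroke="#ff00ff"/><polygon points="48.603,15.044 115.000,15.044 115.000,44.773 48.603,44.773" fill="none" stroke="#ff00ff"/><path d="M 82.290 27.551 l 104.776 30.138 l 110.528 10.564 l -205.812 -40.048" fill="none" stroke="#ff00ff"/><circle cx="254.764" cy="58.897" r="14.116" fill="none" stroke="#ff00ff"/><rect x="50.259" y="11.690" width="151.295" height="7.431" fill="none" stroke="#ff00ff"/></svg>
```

; Generated by LaserGRBL
G21
G90
G0 X136.236 Y118.932
M4 S303
G01 X234.589 Y118.932 F3690
G01 X234.589 Y63.082 F3690
G01 X136.236 Y63.082 F3690
G01 X136.236 Y118.932 F3690
M5
G0 X139.800 Y105.170
M4 S303
G01 X221.605 Y105.170 F3690
G01 X221.605 Y60.675 F3690
G01 X139.800 Y60.675 F3690
G01 X139.800 Y105.170 F3690
M5
G0 X48.603 Y109.042
M4 S303
G01 X115.000 Y109.042 F3690
G01 X115.000 Y79.313 F3690
G01 X48.603 Y79.313 F3690
G01 X48.603 Y109.042 F3690
M5
G0 X82.290 Y96.535
M4 S303
G01 X187.066 Y66.397 F3690
G01 X297.594 Y55.833 F3690
G01 X91.782 Y95.881 F3690
M5
G0 X268.880 Y65.189
M4 S303
G01 X266.184 Y73.486 F3690
G01 X259.126 Y78.614 F3690
G01 X250.402 Y78.614 F3690
G01 X243.344 Y73.486 F3690
G01 X240.648 Y65.189 F3690
G01 X243.344 Y56.892 F3690
G01 X250.402 Y51.764 F3690
G01 X259.126 Y51.764 F3690
G01 X266.184 Y56.892 F3690
G01 X268.880 Y65.189 F3690
M5
G0 X50.259 Y112.396
M4 S303
G01 X201.554 Y112.396 F3690
G01 X201.554 Y104.965 F3690
G01 X50.259 Y104.965 F3690
G01 X50.259 Y112.396 F3690
M5
G0 X0.000 Y0.000

Since the viewBox matches the mm dimensions, user units are millimetres directly. The only transform is the Y-flip y_m = 124.086 − y_svg.

Shape 1 is a rectangle drawn with `<path>`. Its stroke #ff00ff means engrave at S303, F3690. After flipping Y the toolpath is (136.236,118.932) → (234.589,118.932) → (234.589,63.082) → (136.236,63.082) → (136.236,118.932), returning to the start.

Shape 2 is a rectangle drawn with `<polygon>`. Its stroke #ff00ff means engrave at S303, F3690. After flipping Y the toolpath is (139.800,105.170) → (221.605,105.170) → (221.605,60.675) → (139.800,60.675) → (139.800,105.170), returning to the start.

Shape 3 is a rectangle drawn with `<polygon>`. Its stroke #ff00ff means engrave at S303, F3690. After flipping Y the toolpath is (48.603,109.042) → (115.000,109.042) → (115.000,79.313) → (48.603,79.313) → (48.603,109.042), returning to the start.

Shape 4 is a open polyline drawn with `<path>`. Its stroke #ff00ff means engrave at S303, F3690. After flipping Y the toolpath is (82.290,96.535) → (187.066,66.397) → (297.594,55.833) → (91.782,95.881).

Shape 5 is a circle drawn with `<circle>`. Its stroke #ff00ff means engrave at S303, F3690. After flipping Y the toolpath is (268.880,65.189) → (266.184,73.486) → (259.126,78.614) → (250.402,78.614) → (243.344,73.486) → (240.648,65.189) → (243.344,56.892) → (250.402,51.764) → (259.126,51.764) → (266.184,56.892) → (268.880,65.189), returning to the start.

Shape 6 is a rectangle drawn with `<rect>`. Its stroke #ff00ff means engrave at S303, F3690. After flipping Y the toolpath is (50.259,112.396) → (201.554,112.396) → (201.554,104.965) → (50.259,104.965) → (50.259,112.396), returning to the start.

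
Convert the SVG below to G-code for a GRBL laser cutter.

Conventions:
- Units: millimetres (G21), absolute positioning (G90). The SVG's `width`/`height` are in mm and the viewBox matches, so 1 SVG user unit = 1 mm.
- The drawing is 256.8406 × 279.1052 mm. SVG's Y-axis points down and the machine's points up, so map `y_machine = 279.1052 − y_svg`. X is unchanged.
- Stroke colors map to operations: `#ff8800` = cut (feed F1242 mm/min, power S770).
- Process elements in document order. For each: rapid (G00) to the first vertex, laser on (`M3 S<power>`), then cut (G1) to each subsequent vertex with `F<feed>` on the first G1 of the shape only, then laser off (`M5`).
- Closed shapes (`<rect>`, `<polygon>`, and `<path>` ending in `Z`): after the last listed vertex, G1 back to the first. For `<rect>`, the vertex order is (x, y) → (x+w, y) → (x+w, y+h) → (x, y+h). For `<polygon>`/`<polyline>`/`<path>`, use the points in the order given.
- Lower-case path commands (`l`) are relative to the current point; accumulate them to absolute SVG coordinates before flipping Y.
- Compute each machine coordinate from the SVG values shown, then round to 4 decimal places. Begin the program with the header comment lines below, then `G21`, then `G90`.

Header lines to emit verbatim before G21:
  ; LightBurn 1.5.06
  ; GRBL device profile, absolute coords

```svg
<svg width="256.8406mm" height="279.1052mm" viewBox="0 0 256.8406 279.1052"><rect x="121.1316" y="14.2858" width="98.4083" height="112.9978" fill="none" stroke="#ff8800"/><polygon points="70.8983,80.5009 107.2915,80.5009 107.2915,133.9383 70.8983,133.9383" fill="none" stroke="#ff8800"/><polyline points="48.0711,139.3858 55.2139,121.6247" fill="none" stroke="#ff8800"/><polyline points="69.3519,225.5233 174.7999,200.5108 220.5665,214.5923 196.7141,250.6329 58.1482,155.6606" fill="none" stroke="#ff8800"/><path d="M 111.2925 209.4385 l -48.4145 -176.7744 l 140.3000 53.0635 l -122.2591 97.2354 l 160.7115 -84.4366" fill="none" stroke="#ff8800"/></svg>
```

; LightBurn 1.5.06
; GRBL device profile, absolute coords
G21
G90
G00 X121.1316 Y264.8194
M3 S770
G1 X219.5399 Y264.8194 F1242
G1 X219.5399 Y151.8216
G1 X121.1316 Y151.8216
G1 X121.1316 Y264.8194
M5
G00 X70.8983 Y198.6043
M3 S770
G1 X107.2915 Y198.6043 F1242
G1 X107.2915 Y145.1669
G1 X70.8983 Y145.1669
G1 X70.8983 Y198.6043
M5
G00 X48.0711 Y139.7194
M3 S770
G1 X55.2139 Y157.4805 F1242
M5
G00 X69.3519 Y53.5819
M3 S770
G1 X174.7999 Y78.5944 F1242
G1 X220.5665 Y64.5129
G1 X196.7141 Y28.4723
G1 X58.1482 Y123.4446
M5
G00 X111.2925 Y69.6667
M3 S770
G1 X62.8780 Y246.4411 F1242
G1 X203.1780 Y193.3776
G1 X80.9189 Y96.1422
G1 X241.6304 Y180.5788
M5

Since the viewBox matches the mm dimensions, user units are millimetres directly. The only transform is the Y-flip y_m = 279.1052 − y_svg.

Shape 1 is a rectangle drawn with `<rect>`. Its stroke #ff8800 means cut at S770, F1242. After flipping Y the toolpath is (121.1316,264.8194) → (219.5399,264.8194) → (219.5399,151.8216) → (121.1316,151.8216) → (121.1316,264.8194), returning to the start.

Shape 2 is a rectangle drawn with `<polygon>`. Its stroke #ff8800 means cut at S770, F1242. After flipping Y the toolpath is (70.8983,198.6043) → (107.2915,198.6043) → (107.2915,145.1669) → (70.8983,145.1669) → (70.8983,198.6043), returning to the start.

Shape 3 is a line segment drawn with `<polyline>`. Its stroke #ff8800 means cut at S770, F1242. After flipping Y the toolpath is (48.0711,139.7194) → (55.2139,157.4805).

Shape 4 is a open polyline drawn with `<polyline>`. Its stroke #ff8800 means cut at S770, F1242. After flipping Y the toolpath is (69.3519,53.5819) → (174.7999,78.5944) → (220.5665,64.5129) → (196.7141,28.4723) → (58.1482,123.4446).

Shape 5 is a open polyline drawn with `<path>`. Its stroke #ff8800 means cut at S770, F1242. After flipping Y the toolpath is (111.2925,69.6667) → (62.8780,246.4411) → (203.1780,193.3776) → (80.9189,96.1422) → (241.6304,180.5788).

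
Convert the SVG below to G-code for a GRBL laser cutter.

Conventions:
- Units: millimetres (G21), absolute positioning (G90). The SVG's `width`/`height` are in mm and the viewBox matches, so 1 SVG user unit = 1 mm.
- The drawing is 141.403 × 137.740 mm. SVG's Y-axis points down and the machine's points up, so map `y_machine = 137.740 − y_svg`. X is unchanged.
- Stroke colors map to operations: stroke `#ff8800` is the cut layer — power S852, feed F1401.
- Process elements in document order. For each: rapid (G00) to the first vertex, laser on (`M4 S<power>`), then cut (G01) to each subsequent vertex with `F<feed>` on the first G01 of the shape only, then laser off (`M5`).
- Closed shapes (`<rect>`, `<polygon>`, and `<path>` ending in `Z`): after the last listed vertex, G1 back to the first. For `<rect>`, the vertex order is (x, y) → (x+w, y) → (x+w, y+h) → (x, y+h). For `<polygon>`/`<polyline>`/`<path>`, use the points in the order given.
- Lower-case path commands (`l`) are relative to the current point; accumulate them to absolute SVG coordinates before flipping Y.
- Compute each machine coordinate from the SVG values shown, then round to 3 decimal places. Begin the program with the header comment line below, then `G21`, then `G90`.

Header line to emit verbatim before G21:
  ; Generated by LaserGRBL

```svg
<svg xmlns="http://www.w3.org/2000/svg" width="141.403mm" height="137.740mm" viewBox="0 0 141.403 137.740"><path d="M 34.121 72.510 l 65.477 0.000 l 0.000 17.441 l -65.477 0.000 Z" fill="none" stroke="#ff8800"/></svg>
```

viewBox `0 0 141.403 137.740` with mm width/height → 1 unit = 1 mm. Flip: y_m = 137.740 − y_svg.

**Shape 1** — `<path>` rectangle, stroke `#ff8800` → cut (S852, F1401). Machine vertices: (34.121,65.230) → (99.598,65.230) → (99.598,47.789) → (34.121,47.789) → (34.121,65.230). Closed: final G1 returns to the first vertex.

; Generated by LaserGRBL
G21
G90
G00 X34.121 Y65.230
M4 S852
G01 X99.598 Y65.230 F1401
G01 X99.598 Y47.789
G01 X34.121 Y47.789
G01 X34.121 Y65.230
M5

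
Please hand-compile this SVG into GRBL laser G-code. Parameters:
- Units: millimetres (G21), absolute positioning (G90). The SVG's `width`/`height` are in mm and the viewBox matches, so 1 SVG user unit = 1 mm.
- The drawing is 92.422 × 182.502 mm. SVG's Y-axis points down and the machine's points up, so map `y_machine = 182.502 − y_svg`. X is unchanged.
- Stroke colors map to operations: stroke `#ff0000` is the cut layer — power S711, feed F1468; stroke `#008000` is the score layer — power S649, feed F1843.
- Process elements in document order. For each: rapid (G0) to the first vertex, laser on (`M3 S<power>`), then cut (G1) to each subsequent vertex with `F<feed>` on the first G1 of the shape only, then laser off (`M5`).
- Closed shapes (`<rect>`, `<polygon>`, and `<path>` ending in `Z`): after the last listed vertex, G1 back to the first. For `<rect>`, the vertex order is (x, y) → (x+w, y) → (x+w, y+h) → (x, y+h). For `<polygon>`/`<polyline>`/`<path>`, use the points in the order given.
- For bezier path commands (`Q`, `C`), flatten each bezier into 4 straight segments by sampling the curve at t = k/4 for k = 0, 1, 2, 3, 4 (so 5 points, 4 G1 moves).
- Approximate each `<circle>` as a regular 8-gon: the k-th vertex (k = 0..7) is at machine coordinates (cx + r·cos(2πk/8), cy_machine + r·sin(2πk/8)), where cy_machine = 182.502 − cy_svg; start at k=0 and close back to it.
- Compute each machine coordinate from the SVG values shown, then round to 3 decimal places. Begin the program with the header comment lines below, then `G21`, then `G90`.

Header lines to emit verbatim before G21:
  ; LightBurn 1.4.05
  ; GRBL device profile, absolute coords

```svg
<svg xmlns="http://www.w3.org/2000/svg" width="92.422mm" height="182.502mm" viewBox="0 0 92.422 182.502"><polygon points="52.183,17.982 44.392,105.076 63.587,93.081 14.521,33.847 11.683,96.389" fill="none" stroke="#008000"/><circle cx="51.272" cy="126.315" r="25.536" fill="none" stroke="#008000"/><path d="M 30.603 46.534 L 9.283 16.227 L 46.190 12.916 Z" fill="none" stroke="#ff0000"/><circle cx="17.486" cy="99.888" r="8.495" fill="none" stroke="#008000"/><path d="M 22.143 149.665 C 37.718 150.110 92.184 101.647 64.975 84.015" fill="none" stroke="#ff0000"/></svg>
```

Since the viewBox matches the mm dimensions, user units are millimetres directly. The only transform is the Y-flip y_m = 182.502 − y_svg.

Shape 1 is a closed polygon drawn with `<polygon>`. Its stroke #008000 means score at S649, F1843. After flipping Y the toolpath is (52.183,164.520) → (44.392,77.426) → (63.587,89.421) → (14.521,148.655) → (11.683,86.113) → (52.183,164.520), returning to the start.

Shape 2 is a circle drawn with `<circle>`. Its stroke #008000 means score at S649, F1843. After flipping Y the toolpath is (76.808,56.187) → (69.329,74.244) → (51.272,81.723) → (33.215,74.244) → (25.736,56.187) → (33.215,38.130) → (51.272,30.651) → (69.329,38.130) → (76.808,56.187), returning to the start.

Shape 3 is a regular polygon drawn with `<path>`. Its stroke #ff0000 means cut at S711, F1468. After flipping Y the toolpath is (30.603,135.968) → (9.283,166.275) → (46.190,169.586) → (30.603,135.968), returning to the start.

Shape 4 is a circle drawn with `<circle>`. Its stroke #008000 means score at S649, F1843. After flipping Y the toolpath is (25.981,82.614) → (23.493,88.621) → (17.486,91.109) → (11.479,88.621) → (8.991,82.614) → (11.479,76.607) → (17.486,74.119) → (23.493,76.607) → (25.981,82.614), returning to the start.

Shape 5 is a cubic bezier drawn with `<path>`. Its stroke #ff0000 means cut at S711, F1468. After flipping Y the toolpath is (22.143,32.837) → (39.232,40.428) → (59.603,58.883) → (71.952,80.728) → (64.975,98.487).

; LightBurn 1.4.05
; GRBL device profile, absolute coords
G21
G90
G0 X52.183 Y164.520
M3 S649
G1 X44.392 Y77.426 F1843
G1 X63.587 Y89.421
G1 X14.521 Y148.655
G1 X11.683 Y86.113
G1 X52.183 Y164.520
M5
G0 X76.808 Y56.187
M3 S649
G1 X69.329 Y74.244 F1843
G1 X51.272 Y81.723
G1 X33.215 Y74.244
G1 X25.736 Y56.187
G1 X33.215 Y38.130
G1 X51.272 Y30.651
G1 X69.329 Y38.130
G1 X76.808 Y56.187
M5
G0 X30.603 Y135.968
M3 S711
G1 X9.283 Y166.275 F1468
G1 X46.190 Y169.586
G1 X30.603 Y135.968
M5
G0 X25.981 Y82.614
M3 S649
G1 X23.493 Y88.621 F1843
G1 X17.486 Y91.109
G1 X11.479 Y88.621
G1 X8.991 Y82.614
G1 X11.479 Y76.607
G1 X17.486 Y74.119
G1 X23.493 Y76.607
G1 X25.981 Y82.614
M5
G0 X22.143 Y32.837
M3 S711
G1 X39.232 Y40.428 F1468
G1 X59.603 Y58.883
G1 X71.952 Y80.728
G1 X64.975 Y98.487
M5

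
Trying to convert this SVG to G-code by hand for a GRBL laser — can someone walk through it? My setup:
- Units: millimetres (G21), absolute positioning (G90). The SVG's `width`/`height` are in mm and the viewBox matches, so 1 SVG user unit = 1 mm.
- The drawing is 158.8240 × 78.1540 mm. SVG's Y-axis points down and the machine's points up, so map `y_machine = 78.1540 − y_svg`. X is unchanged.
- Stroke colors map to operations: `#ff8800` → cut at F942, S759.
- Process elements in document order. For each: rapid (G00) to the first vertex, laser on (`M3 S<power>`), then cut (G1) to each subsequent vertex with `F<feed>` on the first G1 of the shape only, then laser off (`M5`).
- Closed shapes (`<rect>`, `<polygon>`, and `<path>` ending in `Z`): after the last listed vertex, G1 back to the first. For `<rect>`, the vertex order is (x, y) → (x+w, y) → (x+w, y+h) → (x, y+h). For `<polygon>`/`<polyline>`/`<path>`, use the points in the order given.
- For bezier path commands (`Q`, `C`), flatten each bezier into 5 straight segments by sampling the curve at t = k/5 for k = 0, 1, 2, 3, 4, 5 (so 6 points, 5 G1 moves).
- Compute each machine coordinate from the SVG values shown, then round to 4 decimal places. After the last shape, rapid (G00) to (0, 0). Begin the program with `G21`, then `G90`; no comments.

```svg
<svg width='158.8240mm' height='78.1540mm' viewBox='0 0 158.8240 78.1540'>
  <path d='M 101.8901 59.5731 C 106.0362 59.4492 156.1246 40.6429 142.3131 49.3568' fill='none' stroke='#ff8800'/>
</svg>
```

G21
G90
G00 X101.8901 Y18.5809
M3 S759
G1 X109.0121 Y20.5275 F942
G1 X121.8878 Y24.7402
G1 X135.2448 Y29.0012
G1 X143.8107 Y31.0927
G1 X142.3131 Y28.7972
M5
G00 X0.0000 Y0.0000

1 u = 1 mm; y_m = 78.1540 − y.

[1] `<path>` cubic bezier, #ff8800→cut S759 F942: (101.8901,18.5809) → (109.0121,20.5275) → (121.8878,24.7402) → (135.2448,29.0012) → (143.8107,31.0927) → (142.3131,28.7972)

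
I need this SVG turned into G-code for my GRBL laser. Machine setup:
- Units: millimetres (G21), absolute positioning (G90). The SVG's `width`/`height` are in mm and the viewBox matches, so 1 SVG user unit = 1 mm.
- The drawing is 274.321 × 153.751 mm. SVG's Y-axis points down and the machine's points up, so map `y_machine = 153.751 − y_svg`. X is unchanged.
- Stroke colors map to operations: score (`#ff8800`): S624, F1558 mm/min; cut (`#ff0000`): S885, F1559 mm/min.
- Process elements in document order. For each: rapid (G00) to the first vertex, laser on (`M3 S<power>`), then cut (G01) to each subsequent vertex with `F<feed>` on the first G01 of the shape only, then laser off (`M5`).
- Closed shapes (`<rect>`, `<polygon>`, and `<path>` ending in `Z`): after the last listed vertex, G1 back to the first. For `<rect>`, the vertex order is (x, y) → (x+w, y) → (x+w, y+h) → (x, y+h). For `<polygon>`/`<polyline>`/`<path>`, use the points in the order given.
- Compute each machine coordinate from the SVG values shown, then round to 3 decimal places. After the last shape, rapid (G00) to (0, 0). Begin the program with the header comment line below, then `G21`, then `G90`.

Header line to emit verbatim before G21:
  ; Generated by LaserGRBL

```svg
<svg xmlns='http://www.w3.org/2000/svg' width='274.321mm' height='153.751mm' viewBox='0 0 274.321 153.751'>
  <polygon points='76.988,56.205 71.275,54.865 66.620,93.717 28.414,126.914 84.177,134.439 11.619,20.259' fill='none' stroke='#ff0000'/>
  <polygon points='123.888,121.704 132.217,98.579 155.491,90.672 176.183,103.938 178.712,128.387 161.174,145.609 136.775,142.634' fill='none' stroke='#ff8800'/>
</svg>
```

viewBox `0 0 274.321 153.751` with mm width/height → 1 unit = 1 mm. Flip: y_m = 153.751 − y_svg.

**Shape 1** — `<polygon>` closed polygon, stroke `#ff0000` → cut (S885, F1559). Machine vertices: (76.988,97.546) → (71.275,98.886) → (66.620,60.034) → (28.414,26.837) → (84.177,19.312) → (11.619,133.492) → (76.988,97.546). Closed: final G1 returns to the first vertex.

**Shape 2** — `<polygon>` regular polygon, stroke `#ff8800` → score (S624, F1558). Machine vertices: (123.888,32.047) → (132.217,55.172) → (155.491,63.079) → (176.183,49.813) → (178.712,25.364) → (161.174,8.142) → (136.775,11.117) → (123.888,32.047). Closed: final G1 returns to the first vertex.

; Generated by LaserGRBL
G21
G90
G00 X76.988 Y97.546
M3 S885
G01 X71.275 Y98.886 F1559
G01 X66.620 Y60.034
G01 X28.414 Y26.837
G01 X84.177 Y19.312
G01 X11.619 Y133.492
G01 X76.988 Y97.546
M5
G00 X123.888 Y32.047
M3 S624
G01 X132.217 Y55.172 F1558
G01 X155.491 Y63.079
G01 X176.183 Y49.813
G01 X178.712 Y25.364
G01 X161.174 Y8.142
G01 X136.775 Y11.117
G01 X123.888 Y32.047
M5
G00 X0.000 Y0.000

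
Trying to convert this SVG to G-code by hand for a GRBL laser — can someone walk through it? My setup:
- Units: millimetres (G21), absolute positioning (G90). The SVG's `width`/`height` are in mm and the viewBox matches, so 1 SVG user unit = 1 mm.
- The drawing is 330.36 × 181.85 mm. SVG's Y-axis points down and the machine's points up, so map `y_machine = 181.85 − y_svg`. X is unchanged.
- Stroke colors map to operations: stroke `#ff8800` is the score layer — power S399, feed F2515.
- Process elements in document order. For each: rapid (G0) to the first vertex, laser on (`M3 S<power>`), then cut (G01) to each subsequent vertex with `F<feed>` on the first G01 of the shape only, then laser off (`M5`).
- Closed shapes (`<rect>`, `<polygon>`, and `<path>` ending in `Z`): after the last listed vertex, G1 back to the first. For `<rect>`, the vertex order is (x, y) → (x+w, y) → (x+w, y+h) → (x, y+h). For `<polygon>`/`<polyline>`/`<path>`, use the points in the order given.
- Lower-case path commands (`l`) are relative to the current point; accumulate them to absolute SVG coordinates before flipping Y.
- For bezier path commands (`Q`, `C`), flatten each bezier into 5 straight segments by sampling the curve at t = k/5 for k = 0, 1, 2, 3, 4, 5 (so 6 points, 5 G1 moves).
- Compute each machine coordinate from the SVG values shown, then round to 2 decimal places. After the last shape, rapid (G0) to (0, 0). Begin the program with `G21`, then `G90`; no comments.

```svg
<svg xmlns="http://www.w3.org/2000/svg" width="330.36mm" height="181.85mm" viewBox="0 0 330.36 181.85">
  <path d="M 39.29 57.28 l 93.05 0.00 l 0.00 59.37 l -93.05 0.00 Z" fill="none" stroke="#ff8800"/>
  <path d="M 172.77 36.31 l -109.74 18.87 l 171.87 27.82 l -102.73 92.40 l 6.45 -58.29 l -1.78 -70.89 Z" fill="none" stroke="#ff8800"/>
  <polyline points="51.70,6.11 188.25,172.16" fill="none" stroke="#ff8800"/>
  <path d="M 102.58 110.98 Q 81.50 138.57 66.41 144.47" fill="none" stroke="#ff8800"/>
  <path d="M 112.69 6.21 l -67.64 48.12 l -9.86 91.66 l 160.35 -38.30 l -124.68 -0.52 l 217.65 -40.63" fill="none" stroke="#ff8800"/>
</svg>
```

viewBox `0 0 330.36 181.85` with mm width/height → 1 unit = 1 mm. Flip: y_m = 181.85 − y_svg.

**Shape 1** — `<path>` rectangle, stroke `#ff8800` → score (S399, F2515). Machine vertices: (39.29,124.57) → (132.34,124.57) → (132.34,65.20) → (39.29,65.20) → (39.29,124.57). Closed: final G1 returns to the first vertex.

**Shape 2** — `<path>` closed polygon, stroke `#ff8800` → score (S399, F2515). Machine vertices: (172.77,145.54) → (63.03,126.67) → (234.90,98.85) → (132.17,6.45) → (138.62,64.74) → (136.84,135.63) → (172.77,145.54). Closed: final G1 returns to the first vertex.

**Shape 3** — `<polyline>` line segment, stroke `#ff8800` → score (S399, F2515). Machine vertices: (51.70,175.74) → (188.25,9.69). Open path.

**Shape 4** — `<path>` quadratic bezier, stroke `#ff8800` → score (S399, F2515). Control points (SVG): P0=(102.58,110.98), P1=(81.50,138.57), P2=(66.41,144.47); sampled at t=k/5. Machine vertices: (102.58,70.87) → (94.39,60.70) → (86.67,52.27) → (79.44,45.57) → (72.69,40.61) → (66.41,37.38). Open path.

**Shape 5** — `<path>` open polyline, stroke `#ff8800` → score (S399, F2515). Machine vertices: (112.69,175.64) → (45.05,127.52) → (35.19,35.86) → (195.54,74.16) → (70.86,74.68) → (288.51,115.31). Open path.

G21
G90
G0 X39.29 Y124.57
M3 S399
G01 X132.34 Y124.57 F2515
G01 X132.34 Y65.20
G01 X39.29 Y65.20
G01 X39.29 Y124.57
M5
G0 X172.77 Y145.54
M3 S399
G01 X63.03 Y126.67 F2515
G01 X234.90 Y98.85
G01 X132.17 Y6.45
G01 X138.62 Y64.74
G01 X136.84 Y135.63
G01 X172.77 Y145.54
M5
G0 X51.70 Y175.74
M3 S399
G01 X188.25 Y9.69 F2515
M5
G0 X102.58 Y70.87
M3 S399
G01 X94.39 Y60.70 F2515
G01 X86.67 Y52.27
G01 X79.44 Y45.57
G01 X72.69 Y40.61
G01 X66.41 Y37.38
M5
G0 X112.69 Y175.64
M3 S399
G01 X45.05 Y127.52 F2515
G01 X35.19 Y35.86
G01 X195.54 Y74.16
G01 X70.86 Y74.68
G01 X288.51 Y115.31
M5
G0 X0.00 Y0.00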